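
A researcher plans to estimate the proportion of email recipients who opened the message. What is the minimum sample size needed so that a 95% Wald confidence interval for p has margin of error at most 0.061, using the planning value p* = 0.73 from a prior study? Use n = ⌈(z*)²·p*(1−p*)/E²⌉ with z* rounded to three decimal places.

n = 204

For 95% confidence, z* = 1.960.
p*(1−p*) = 0.73·0.27 = 0.1971.
(z*)²·p*(1−p*)/E² = 3.841600·0.1971/0.003721 = 203.488.
⌈203.488⌉ = 204.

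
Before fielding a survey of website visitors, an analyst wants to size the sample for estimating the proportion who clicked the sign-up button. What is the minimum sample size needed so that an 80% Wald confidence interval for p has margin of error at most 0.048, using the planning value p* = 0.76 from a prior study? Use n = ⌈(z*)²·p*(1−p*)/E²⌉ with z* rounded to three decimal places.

n = 131

z* = 1.282 at the 80% level.
p*(1−p*) = 0.76·0.24 = 0.1824.
(z*)²·p*(1−p*)/E² = 1.643524·0.1824/0.002304 = 130.112.
Rounding up, n = 131.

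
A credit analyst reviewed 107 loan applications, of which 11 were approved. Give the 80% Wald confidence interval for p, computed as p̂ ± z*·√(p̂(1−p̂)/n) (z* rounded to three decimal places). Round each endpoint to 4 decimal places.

With x = 11 successes in n = 107, p̂ = 0.10280.
Standard error of p̂: √(0.092235/107) = √0.000862011 = 0.029360.
z* = 1.282 at the 80% level.
Margin = 1.282·0.029360 = 0.03764.
Interval: 0.10280 ± 0.03764 → (0.0652, 0.1404).

(0.0652, 0.1404)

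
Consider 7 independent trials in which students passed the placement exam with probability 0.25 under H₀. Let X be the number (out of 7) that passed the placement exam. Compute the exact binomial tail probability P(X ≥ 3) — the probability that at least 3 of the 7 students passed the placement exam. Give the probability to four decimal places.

P = 0.2436

X is binomial with n = 7 and p = 0.25.
P(X ≥ 3) = Σ_{j=3}^{7} C(7,j)·0.25^j·0.75^{7−j}.
= 0.173035 + 0.057678 + 0.011536 + 0.001282 + 0.000061 = 0.2436.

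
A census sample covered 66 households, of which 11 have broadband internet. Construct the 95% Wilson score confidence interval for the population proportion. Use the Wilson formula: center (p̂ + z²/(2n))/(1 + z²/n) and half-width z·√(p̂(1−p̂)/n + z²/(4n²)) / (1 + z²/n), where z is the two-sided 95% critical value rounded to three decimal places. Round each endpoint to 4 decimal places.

(0.0957, 0.2743)

p̂ = 11/66 = 0.16667; z = 1.960, so z² = 3.841600.
1 + z²/n = 1.058206.
Adjusted center: (0.16667 + z²/(2n))/1.058206 = 0.18500.
Radicand: p̂(1−p̂)/n + z²/(4n²) = 0.002104377 + 0.000220478 = 0.002324855.
Half-width = 1.960·√0.002324855/1.058206 = 0.08931.
CI: 0.18500 ± 0.08931 = (0.0957, 0.2743).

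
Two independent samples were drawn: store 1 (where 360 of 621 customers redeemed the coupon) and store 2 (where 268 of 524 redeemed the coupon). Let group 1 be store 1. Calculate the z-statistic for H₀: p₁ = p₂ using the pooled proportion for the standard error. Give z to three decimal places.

z = 2.312

Sample proportions: p̂₁ = 360/621 = 0.57971 and p̂₂ = 268/524 = 0.51145.
Pooled p̂ = (360+268)/(621+524) = 628/1145 = 0.54847.
Pooled SE = √[0.2476505·0.00351870] ≈ 0.029520.
z = (p̂₁ − p̂₂)/SE = (0.57971 − 0.51145)/0.029520 = 0.06826/0.029520 = 2.312.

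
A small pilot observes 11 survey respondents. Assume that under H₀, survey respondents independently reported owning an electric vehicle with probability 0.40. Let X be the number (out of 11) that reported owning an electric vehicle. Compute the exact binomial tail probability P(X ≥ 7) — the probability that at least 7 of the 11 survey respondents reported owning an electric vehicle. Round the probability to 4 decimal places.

P = 0.0994

X is binomial with n = 11 and p = 0.40.
P(X ≥ 7) = Σ_{j=7}^{11} C(11,j)·0.40^j·0.60^{11−j}.
= 0.070071 + 0.023357 + 0.005190 + 0.000692 + 0.000042 = 0.0994.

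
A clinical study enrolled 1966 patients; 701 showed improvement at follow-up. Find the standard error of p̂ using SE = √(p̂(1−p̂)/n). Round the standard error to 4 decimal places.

Sample proportion p̂ = 701/1966 = 0.35656.
p̂(1−p̂) = 0.35656·0.64344 = 0.229425.
SE = √(0.229425/1966) = √0.000116696 = 0.0108.

SE = 0.0108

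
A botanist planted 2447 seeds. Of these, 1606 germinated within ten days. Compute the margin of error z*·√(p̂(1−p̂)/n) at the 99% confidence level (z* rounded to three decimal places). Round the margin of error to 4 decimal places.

The sample proportion is 1606/2447 = 0.65631.
SE = √(p̂(1−p̂)/n) = √(0.225566/2447) = 0.009601.
The 99% critical value is z* = 2.576.
Margin of error = z*·SE = 2.576 × 0.009601 = 0.0247.

ME = 0.0247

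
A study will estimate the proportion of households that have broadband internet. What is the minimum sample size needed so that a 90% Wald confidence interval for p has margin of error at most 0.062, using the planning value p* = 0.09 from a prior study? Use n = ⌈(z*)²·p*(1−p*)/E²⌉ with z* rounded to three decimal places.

z* = 1.645 at the 90% level.
p*(1−p*) = 0.0819.
Required n before rounding: 2.706025 × 0.0819 / 0.062² = 57.654.
Rounding up, n = 58.

n = 58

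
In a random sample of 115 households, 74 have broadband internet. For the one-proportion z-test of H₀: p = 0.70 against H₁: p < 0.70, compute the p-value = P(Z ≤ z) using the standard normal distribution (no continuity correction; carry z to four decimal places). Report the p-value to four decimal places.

p-value = 0.0930

Sample proportion p̂ = 74/115 = 0.64348.
Under H₀, SE = √(p₀(1−p₀)/n) = √(0.70·0.30/115) = √0.001826087 = 0.042733.
z = (p̂ − p₀)/SE = (74/115 − 0.70)/0.042733 ≈ -1.3227.
From the standard normal, P(Z ≤ z) = 0.0930.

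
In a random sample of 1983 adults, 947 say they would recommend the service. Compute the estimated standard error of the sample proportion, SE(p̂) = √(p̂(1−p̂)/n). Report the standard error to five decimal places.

p̂ = 947/1983 = 0.47756.
p̂(1−p̂) = 0.249496.
Dividing by n and taking the root: √0.000125817 = 0.01122.

SE = 0.01122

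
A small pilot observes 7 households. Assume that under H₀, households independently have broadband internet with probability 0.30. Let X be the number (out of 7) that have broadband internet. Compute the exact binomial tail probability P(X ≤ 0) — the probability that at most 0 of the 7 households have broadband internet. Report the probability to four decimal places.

X ~ Binomial(n=7, p=0.30).
P(X ≤ 0) = C(7,0)·0.30^0·0.70^7.
= 0.082354 = 0.0824.

P = 0.0824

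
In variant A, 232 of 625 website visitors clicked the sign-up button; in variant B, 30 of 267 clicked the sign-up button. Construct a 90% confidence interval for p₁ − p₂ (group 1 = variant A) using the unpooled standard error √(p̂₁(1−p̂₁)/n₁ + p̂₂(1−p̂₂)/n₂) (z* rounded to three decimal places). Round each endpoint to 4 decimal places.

p̂₁ = 232/625 = 0.37120, p̂₂ = 30/267 = 0.11236; p̂₁ − p̂₂ = 0.25884.
SE = √(0.000373457 + 0.000373539) = √0.000746996 = 0.027331.
The 90% critical value is z* = 1.645. Margin = 1.645·0.027331 = 0.04496.
So the interval runs from 0.2139 to 0.3038.

(0.2139, 0.3038)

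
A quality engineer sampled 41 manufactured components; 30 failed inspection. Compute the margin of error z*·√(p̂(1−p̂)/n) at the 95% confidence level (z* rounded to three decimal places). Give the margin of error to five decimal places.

Sample proportion p̂ = 30/41 = 0.73171.
SE = √(p̂(1−p̂)/n) = √(0.196312/41) = 0.069196.
z* = 1.960 at the 95% level.
ME = 1.960·0.069196 = 0.13562.

ME = 0.13562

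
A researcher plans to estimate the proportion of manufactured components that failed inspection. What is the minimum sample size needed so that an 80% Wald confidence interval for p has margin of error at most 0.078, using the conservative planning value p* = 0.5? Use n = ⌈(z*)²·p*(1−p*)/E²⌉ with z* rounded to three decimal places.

n = 68

The 80% critical value is z* = 1.282.
p*(1−p*) = 0.50·0.50 = 0.2500.
Required n before rounding: 1.643524 × 0.2500 / 0.078² = 67.535.
Rounding up, n = 68.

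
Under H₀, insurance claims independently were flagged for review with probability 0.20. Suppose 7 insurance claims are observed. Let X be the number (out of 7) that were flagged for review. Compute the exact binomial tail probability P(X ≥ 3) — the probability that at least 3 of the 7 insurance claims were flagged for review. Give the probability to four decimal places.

X is binomial with n = 7 and p = 0.20.
P(X ≥ 3) = Σ_{j=3}^{7} C(7,j)·0.20^j·0.80^{7−j}.
= 0.114688 + 0.028672 + 0.004301 + 0.000358 + 0.000013 = 0.1480.

P = 0.1480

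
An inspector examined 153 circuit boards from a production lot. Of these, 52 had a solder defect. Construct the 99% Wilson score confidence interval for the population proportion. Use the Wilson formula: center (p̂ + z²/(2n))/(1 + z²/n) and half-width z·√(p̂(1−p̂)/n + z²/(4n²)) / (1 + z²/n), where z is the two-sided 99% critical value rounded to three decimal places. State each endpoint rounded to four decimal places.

(0.2497, 0.4433)

Here p̂ = 52/153 = 0.33987 and z = 2.576 (z² = 6.635776).
1 + z²/n = 1.043371.
Center = (0.33987 + 0.021686)/1.043371 = 0.34653.
Radicand: p̂(1−p̂)/n + z²/(4n²) = 0.001466393 + 0.000070868 = 0.001537261.
Half-width = 2.576·√0.001537261/1.043371 = 0.09680.
So the interval runs from 0.2497 to 0.4433.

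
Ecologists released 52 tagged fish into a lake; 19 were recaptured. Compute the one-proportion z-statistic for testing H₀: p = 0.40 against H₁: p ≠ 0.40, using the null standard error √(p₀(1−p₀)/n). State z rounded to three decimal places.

z = -0.510

With x = 19 successes in n = 52, p̂ = 0.36538.
SE₀ = √(0.40·0.60/52) = 0.067937.
z = (0.36538 − 0.40)/0.067937 = -0.03462/0.067937 = -0.510.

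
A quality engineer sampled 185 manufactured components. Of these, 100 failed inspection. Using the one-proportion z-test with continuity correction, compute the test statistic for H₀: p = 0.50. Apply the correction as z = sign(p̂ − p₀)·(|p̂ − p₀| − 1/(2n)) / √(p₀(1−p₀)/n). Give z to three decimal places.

z = 1.029

p̂ = 100/185 = 0.54054. p̂ − p₀ = 0.040541.
Continuity correction 1/(2n) = 1/370 = 0.002703.
Corrected numerator: |0.040541| − 0.002703 = 0.037838.
Under H₀, SE = √(p₀(1−p₀)/n) = √(0.50·0.50/185) = √0.001351351 = 0.036761.
z = (+)0.037838/0.036761 = 1.029.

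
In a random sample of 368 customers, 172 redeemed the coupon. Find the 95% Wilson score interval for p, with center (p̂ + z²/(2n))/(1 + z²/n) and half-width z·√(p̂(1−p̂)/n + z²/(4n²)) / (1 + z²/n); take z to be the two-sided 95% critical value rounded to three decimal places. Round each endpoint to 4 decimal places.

(0.4170, 0.5184)

Here p̂ = 172/368 = 0.46739 and z = 1.960 (z² = 3.841600).
1 + z²/n = 1.010439.
Adjusted center: (0.46739 + z²/(2n))/1.010439 = 0.46773.
Radicand: p̂(1−p̂)/n + z²/(4n²) = 0.000676458 + 0.000007092 = 0.000683550.
Half-width = z·√(radicand)/denom = 1.960·0.026145/1.010439 = 0.05071.
So the interval runs from 0.4170 to 0.5184.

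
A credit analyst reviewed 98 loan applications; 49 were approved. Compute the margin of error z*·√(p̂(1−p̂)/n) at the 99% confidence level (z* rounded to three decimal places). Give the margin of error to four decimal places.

ME = 0.1301

Sample proportion p̂ = 49/98 = 0.50000.
Standard error of p̂: √(0.250000/98) = √0.002551020 = 0.050508.
z* = 2.576 at the 99% level.
Margin of error = z*·SE = 2.576 × 0.050508 = 0.1301.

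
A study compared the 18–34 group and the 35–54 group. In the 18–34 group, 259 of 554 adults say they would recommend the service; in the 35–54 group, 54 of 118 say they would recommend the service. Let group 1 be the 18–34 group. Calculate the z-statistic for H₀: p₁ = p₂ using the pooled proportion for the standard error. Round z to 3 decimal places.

p̂₁ = 259/554 = 0.46751, p̂₂ = 54/118 = 0.45763.
Pooling: p̂ = 313/672 = 0.46577.
Pooled SE = √[0.2488286·0.01027963] ≈ 0.050575.
z = 0.00988/0.050575 = 0.195.

z = 0.195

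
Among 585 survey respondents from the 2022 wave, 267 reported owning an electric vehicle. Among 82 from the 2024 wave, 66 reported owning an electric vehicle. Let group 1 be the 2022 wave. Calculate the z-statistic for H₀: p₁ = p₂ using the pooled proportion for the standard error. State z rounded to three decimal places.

p̂₁ = 267/585 = 0.45641, p̂₂ = 66/82 = 0.80488.
Pooling: p̂ = 333/667 = 0.49925.
Pooled SE = √[0.2499994·0.01390452] ≈ 0.058959.
z = (p̂₁ − p̂₂)/SE = (0.45641 − 0.80488)/0.058959 = -0.34847/0.058959 = -5.910.

z = -5.910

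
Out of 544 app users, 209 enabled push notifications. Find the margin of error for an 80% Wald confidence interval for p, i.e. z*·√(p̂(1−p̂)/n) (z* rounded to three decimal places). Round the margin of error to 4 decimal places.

Sample proportion p̂ = 209/544 = 0.38419.
Standard error of p̂: √(0.236588/544) = √0.000434905 = 0.020854.
The 80% critical value is z* = 1.282.
So ME = 0.0267.

ME = 0.0267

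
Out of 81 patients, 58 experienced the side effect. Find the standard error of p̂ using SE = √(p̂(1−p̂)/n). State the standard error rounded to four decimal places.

SE = 0.0501

With x = 58 successes in n = 81, p̂ = 0.71605.
p̂(1−p̂) = 0.71605·0.28395 = 0.203322.
Dividing by n and taking the root: √0.002510148 = 0.0501.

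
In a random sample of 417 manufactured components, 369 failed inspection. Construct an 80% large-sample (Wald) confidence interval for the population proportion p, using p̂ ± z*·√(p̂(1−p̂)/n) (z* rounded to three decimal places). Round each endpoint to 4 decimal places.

(0.8649, 0.9049)

Sample proportion p̂ = 369/417 = 0.88489.
SE = √(p̂(1−p̂)/n) = √(0.101858/417) = 0.015629.
The 80% critical value is z* = 1.282.
Margin = 1.282·0.015629 = 0.02004.
So the interval runs from 0.8649 to 0.9049.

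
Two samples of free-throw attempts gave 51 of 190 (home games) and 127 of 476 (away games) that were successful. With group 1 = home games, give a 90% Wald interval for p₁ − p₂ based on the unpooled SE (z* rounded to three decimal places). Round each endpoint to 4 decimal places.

p̂₁ = 51/190 = 0.26842, p̂₂ = 127/476 = 0.26681; p̂₁ − p̂₂ = 0.00161.
Unpooled SE = √(p̂₁(1−p̂₁)/n₁ + p̂₂(1−p̂₂)/n₂) = √(0.001033533 + 0.000410968) = 0.038007.
z* = 1.645 at the 90% level. Margin = 1.645·0.038007 = 0.06252.
So the interval runs from -0.0609 to 0.0641.

(-0.0609, 0.0641)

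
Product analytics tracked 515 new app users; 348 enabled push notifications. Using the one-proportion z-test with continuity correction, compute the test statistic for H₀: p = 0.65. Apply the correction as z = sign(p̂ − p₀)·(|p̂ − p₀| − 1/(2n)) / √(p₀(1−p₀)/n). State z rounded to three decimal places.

The sample proportion is 348/515 = 0.67573. p̂ − p₀ = 0.025728.
Continuity correction 1/(2n) = 1/1030 = 0.000971.
Corrected numerator: |0.025728| − 0.000971 = 0.024757.
Under H₀, SE = √(p₀(1−p₀)/n) = √(0.65·0.35/515) = √0.000441748 = 0.021018.
z = (+)0.024757/0.021018 = 1.178.

z = 1.178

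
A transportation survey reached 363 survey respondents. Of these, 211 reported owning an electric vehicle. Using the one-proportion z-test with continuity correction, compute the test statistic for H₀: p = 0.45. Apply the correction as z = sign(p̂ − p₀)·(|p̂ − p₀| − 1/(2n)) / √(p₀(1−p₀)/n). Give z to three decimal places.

z = 4.974

The sample proportion is 211/363 = 0.58127. p̂ − p₀ = 0.131267.
Continuity correction 1/(2n) = 1/726 = 0.001377.
Corrected numerator: |0.131267| − 0.001377 = 0.129890.
Under H₀, SE = √(p₀(1−p₀)/n) = √(0.45·0.55/363) = √0.000681818 = 0.026112.
z = +0.129890/0.026112 = 4.974.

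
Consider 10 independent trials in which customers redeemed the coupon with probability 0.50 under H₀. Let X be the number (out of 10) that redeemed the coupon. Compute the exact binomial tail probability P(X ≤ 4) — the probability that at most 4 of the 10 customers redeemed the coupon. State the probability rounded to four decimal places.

P = 0.3770

X ~ Binomial(n=10, p=0.50).
P(X ≤ 4) = Σ_{j=0}^{4} C(10,j)·0.50^j·0.50^{10−j}.
= 0.000977 + 0.009766 + 0.043945 + 0.117188 + 0.205078 = 0.3770.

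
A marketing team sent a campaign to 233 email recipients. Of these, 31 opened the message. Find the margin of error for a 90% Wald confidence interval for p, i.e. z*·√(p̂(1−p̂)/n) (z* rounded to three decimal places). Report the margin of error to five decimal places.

With x = 31 successes in n = 233, p̂ = 0.13305.
Standard error of p̂: √(0.115346/233) = √0.000495046 = 0.022250.
z* = 1.645 at the 90% level.
Margin of error = z*·SE = 1.645 × 0.022250 = 0.03660.

ME = 0.03660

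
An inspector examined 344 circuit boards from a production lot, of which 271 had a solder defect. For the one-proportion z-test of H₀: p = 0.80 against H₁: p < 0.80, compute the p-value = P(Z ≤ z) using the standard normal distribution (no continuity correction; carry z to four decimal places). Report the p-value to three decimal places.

p-value = 0.286

p̂ = 271/344 = 0.78779.
Null standard error: √(0.80·0.20/344) = √0.000465116 = 0.021567.
z = (p̂ − p₀)/SE = (271/344 − 0.80)/0.021567 ≈ -0.5661.
p-value = P(Z ≤ z) with z = -0.5661 → 0.286.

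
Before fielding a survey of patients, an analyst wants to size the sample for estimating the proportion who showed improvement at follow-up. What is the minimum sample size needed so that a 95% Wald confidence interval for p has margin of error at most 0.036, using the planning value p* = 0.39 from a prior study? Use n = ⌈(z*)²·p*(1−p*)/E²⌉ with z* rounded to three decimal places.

n = 706

For 95% confidence, z* = 1.960.
p*(1−p*) = 0.39·0.61 = 0.2379.
Required n before rounding: 3.841600 × 0.2379 / 0.036² = 705.183.
Rounding up, n = 706.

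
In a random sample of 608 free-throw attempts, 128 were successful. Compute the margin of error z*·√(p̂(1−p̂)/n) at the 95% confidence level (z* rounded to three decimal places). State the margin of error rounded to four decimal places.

p̂ = 128/608 = 0.21053.
SE(p̂) = √(0.21053·0.78947/608) = 0.016534.
z* = 1.960 at the 95% level.
So ME = 0.0324.

ME = 0.0324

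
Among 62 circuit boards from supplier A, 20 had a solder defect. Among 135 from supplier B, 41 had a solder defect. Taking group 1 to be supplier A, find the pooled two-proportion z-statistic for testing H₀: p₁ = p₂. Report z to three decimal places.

p̂₁ = 20/62 = 0.32258, p̂₂ = 41/135 = 0.30370.
Pooled p̂ = (20+41)/(62+135) = 61/197 = 0.30964.
SE = √[p̂(1−p̂)(1/n₁+1/n₂)] = √[0.30964·0.69036·(1/62+1/135)] ≈ 0.070931.
z = 0.01888/0.070931 = 0.266.

z = 0.266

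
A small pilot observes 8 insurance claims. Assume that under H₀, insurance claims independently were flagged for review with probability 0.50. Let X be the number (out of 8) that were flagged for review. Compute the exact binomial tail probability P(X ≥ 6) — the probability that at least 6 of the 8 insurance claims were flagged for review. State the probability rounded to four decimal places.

P = 0.1445

X is binomial with n = 8 and p = 0.50.
P(X ≥ 6) = C(8,6)·0.50^6·0.50^2 + C(8,7)·0.50^7·0.50^1 + C(8,8)·0.50^8·0.50^0.
= 0.109375 + 0.031250 + 0.003906 = 0.1445.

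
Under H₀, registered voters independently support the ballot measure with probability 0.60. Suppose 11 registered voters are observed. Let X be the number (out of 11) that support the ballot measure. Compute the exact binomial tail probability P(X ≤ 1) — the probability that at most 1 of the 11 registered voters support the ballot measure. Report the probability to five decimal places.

X ~ Binomial(n=11, p=0.60).
P(X ≤ 1) = C(11,0)·0.60^0·0.40^11 + C(11,1)·0.60^1·0.40^10.
= 0.000042 + 0.000692 = 0.00073.

P = 0.00073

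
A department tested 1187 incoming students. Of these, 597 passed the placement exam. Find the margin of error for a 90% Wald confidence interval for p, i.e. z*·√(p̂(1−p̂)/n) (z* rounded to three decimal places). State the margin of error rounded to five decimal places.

The sample proportion is 597/1187 = 0.50295.
SE(p̂) = √(0.50295·0.49705/1187) = 0.014512.
z* = 1.645 at the 90% level.
ME = 1.645·0.014512 = 0.02387.

ME = 0.02387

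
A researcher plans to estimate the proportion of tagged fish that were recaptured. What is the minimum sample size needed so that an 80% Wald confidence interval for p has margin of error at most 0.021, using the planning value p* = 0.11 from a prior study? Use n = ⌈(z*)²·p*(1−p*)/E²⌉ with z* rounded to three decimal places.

z* = 1.282 at the 80% level.
p*(1−p*) = 0.0979.
(z*)²·p*(1−p*)/E² = 1.643524·0.0979/0.000441 = 364.855.
⌈364.855⌉ = 365.

n = 365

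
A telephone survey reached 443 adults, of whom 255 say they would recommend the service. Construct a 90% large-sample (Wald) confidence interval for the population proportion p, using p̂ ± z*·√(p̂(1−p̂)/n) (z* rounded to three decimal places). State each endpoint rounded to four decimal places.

p̂ = 255/443 = 0.57562.
SE(p̂) = √(0.57562·0.42438/443) = 0.023482.
The 90% critical value is z* = 1.645.
Margin of error: 1.645 × 0.023482 = 0.03863.
CI: 0.57562 ± 0.03863 = (0.5370, 0.6142).

(0.5370, 0.6142)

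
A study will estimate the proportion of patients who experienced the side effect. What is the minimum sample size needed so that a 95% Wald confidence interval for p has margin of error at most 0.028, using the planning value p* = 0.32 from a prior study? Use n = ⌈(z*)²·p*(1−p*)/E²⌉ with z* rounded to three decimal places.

n = 1067

z* = 1.960 at the 95% level.
p*(1−p*) = 0.32·0.68 = 0.2176.
(z*)²·p*(1−p*)/E² = 3.841600·0.2176/0.000784 = 1066.240.
Rounding up, n = 1067.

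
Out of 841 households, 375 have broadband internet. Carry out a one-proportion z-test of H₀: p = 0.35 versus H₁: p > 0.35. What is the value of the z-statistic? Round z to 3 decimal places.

p̂ = 375/841 = 0.44590.
Under H₀, SE = √(p₀(1−p₀)/n) = √(0.35·0.65/841) = √0.000270511 = 0.016447.
z = (p̂ − p₀)/SE = (0.44590 − 0.35)/0.016447 = 5.831.

z = 5.831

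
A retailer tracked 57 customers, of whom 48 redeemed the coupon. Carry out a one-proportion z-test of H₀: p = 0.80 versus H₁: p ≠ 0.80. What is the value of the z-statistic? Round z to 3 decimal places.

z = 0.795

The sample proportion is 48/57 = 0.84211.
SE₀ = √(0.80·0.20/57) = 0.052981.
z = (0.84211 − 0.80)/0.052981 = 0.04211/0.052981 = 0.795.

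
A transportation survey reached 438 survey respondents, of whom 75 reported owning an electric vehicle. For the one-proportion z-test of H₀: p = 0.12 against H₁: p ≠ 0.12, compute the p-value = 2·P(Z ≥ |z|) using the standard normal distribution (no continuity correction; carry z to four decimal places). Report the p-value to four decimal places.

With x = 75 successes in n = 438, p̂ = 0.17123.
Under H₀, SE = √(p₀(1−p₀)/n) = √(0.12·0.88/438) = √0.000241096 = 0.015527.
Test statistic (full precision, shown to 4 dp): z = (75/438 − 0.12)/SE₀ ≈ 3.2995.
p-value = 2·P(Z ≥ |z|) with z = 3.2995 → 0.0010.

p-value = 0.0010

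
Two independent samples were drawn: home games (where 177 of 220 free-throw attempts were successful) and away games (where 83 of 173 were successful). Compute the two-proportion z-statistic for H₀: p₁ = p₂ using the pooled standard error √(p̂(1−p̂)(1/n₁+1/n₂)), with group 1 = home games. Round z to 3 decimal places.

z = 6.755

p̂₁ = 177/220 = 0.80455, p̂₂ = 83/173 = 0.47977.
Pooling: p̂ = 260/393 = 0.66158.
SE = √[p̂(1−p̂)(1/n₁+1/n₂)] = √[0.66158·0.33842·(1/220+1/173)] ≈ 0.048082.
z = 0.32478/0.048082 = 6.755.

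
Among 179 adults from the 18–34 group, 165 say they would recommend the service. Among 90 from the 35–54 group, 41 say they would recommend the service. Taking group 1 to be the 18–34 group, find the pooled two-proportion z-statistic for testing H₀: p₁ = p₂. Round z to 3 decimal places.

Sample proportions: p̂₁ = 165/179 = 0.92179 and p̂₂ = 41/90 = 0.45556.
Pooled p̂ = (165+41)/(179+90) = 206/269 = 0.76580.
SE = √[p̂(1−p̂)(1/n₁+1/n₂)] = √[0.76580·0.23420·(1/179+1/90)] ≈ 0.054724.
z = 0.46623/0.054724 = 8.520.

z = 8.520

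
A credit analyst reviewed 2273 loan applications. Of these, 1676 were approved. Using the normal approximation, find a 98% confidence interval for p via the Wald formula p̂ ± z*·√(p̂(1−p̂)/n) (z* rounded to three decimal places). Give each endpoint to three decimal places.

The sample proportion is 1676/2273 = 0.73735.
Standard error of p̂: √(0.193664/2273) = √0.000085202 = 0.009230.
For 98% confidence, z* = 2.326.
Margin of error: 2.326 × 0.009230 = 0.02147.
Interval: 0.73735 ± 0.02147 → (0.716, 0.759).

(0.716, 0.759)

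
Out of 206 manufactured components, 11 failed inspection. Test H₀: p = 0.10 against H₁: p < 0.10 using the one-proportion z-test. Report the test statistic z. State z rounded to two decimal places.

z = -2.23

p̂ = 11/206 = 0.05340.
Null standard error: √(0.10·0.90/206) = √0.000436893 = 0.020902.
z = (0.05340 − 0.10)/0.020902 = -0.04660/0.020902 = -2.23.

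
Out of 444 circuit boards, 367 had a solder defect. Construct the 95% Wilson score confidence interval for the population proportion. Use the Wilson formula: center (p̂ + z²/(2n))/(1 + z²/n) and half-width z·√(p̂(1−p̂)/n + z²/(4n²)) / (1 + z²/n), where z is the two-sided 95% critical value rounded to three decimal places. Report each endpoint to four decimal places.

p̂ = 367/444 = 0.82658; z = 1.960, so z² = 3.841600.
Denominator 1 + z²/n = 1 + 3.841600/444 = 1.008652.
Adjusted center: (0.82658 + z²/(2n))/1.008652 = 0.82378.
Radicand: p̂(1−p̂)/n + z²/(4n²) = 0.000322855 + 0.000004872 = 0.000327727.
Half-width = 1.960·√0.000327727/1.008652 = 0.03518.
CI: 0.82378 ± 0.03518 = (0.7886, 0.8590).

(0.7886, 0.8590)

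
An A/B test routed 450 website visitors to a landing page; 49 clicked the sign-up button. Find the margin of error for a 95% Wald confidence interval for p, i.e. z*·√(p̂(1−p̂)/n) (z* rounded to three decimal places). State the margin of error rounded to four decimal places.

ME = 0.0288

Sample proportion p̂ = 49/450 = 0.10889.
SE = √(p̂(1−p̂)/n) = √(0.097032/450) = 0.014684.
For 95% confidence, z* = 1.960.
ME = 1.960·0.014684 = 0.0288.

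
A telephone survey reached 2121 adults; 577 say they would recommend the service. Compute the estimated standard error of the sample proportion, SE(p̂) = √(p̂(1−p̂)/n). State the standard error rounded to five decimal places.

With x = 577 successes in n = 2121, p̂ = 0.27204.
p̂(1−p̂) = 0.27204·0.72796 = 0.198034.
SE = √(0.198034/2121) = 0.00966.

SE = 0.00966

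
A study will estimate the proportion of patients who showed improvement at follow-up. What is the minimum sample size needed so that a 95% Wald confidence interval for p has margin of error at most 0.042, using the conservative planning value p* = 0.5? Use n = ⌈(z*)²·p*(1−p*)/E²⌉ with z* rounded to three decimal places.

The 95% critical value is z* = 1.960.
p*(1−p*) = 0.50·0.50 = 0.2500.
Required n before rounding: 3.841600 × 0.2500 / 0.042² = 544.444.
⌈544.444⌉ = 545.

n = 545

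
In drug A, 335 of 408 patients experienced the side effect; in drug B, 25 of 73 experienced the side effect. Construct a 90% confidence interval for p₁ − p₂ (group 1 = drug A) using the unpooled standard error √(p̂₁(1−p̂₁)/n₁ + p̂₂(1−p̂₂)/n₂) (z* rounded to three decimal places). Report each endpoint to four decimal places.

(0.3821, 0.5752)

p̂₁ = 335/408 = 0.82108, p̂₂ = 25/73 = 0.34247; p̂₁ − p̂₂ = 0.47861.
Unpooled SE = √(p̂₁(1−p̂₁)/n₁ + p̂₂(1−p̂₂)/n₂) = √(0.000360070 + 0.003084698) = 0.058692.
The 90% critical value is z* = 1.645. Margin = 1.645·0.058692 = 0.09655.
CI: 0.47861 ± 0.09655 = (0.3821, 0.5752).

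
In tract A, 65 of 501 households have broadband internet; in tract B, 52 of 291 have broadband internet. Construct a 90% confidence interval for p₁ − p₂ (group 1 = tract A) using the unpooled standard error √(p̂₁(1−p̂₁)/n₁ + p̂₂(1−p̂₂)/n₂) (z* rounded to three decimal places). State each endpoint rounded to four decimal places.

(-0.0934, -0.0045)

p̂₁ = 65/501 = 0.12974, p̂₂ = 52/291 = 0.17869; p̂₁ − p̂₂ = -0.04895.
Unpooled SE = √(p̂₁(1−p̂₁)/n₁ + p̂₂(1−p̂₂)/n₂) = √(0.000225365 + 0.000504339) = 0.027013.
The 90% critical value is z* = 1.645. Margin of error = 0.04444.
Interval: -0.04895 ± 0.04444 → (-0.0934, -0.0045).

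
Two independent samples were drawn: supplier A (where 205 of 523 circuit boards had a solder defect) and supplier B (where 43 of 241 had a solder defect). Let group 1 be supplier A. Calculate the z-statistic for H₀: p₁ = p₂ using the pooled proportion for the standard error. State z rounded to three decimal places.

z = 5.858

p̂₁ = 205/523 = 0.39197, p̂₂ = 43/241 = 0.17842.
Pooling: p̂ = 248/764 = 0.32461.
SE = √[p̂(1−p̂)(1/n₁+1/n₂)] = √[0.32461·0.67539·(1/523+1/241)] ≈ 0.036454.
z = (p̂₁ − p̂₂)/SE = (0.39197 − 0.17842)/0.036454 = 0.21355/0.036454 = 5.858.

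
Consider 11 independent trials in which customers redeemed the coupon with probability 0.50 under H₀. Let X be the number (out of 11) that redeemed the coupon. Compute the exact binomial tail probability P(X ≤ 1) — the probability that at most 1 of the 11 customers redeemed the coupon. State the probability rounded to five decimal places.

P = 0.00586

X ~ Binomial(n=11, p=0.50).
P(X ≤ 1) = C(11,0)·0.50^0·0.50^11 + C(11,1)·0.50^1·0.50^10.
= 0.000488 + 0.005371 = 0.00586.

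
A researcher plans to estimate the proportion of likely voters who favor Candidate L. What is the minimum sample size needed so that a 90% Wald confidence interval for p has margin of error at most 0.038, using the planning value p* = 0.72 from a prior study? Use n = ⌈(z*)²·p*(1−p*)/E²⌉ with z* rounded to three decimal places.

For 90% confidence, z* = 1.645.
p*(1−p*) = 0.72·0.28 = 0.2016.
Required n before rounding: 2.706025 × 0.2016 / 0.038² = 377.794.
Rounding up, n = 378.

n = 378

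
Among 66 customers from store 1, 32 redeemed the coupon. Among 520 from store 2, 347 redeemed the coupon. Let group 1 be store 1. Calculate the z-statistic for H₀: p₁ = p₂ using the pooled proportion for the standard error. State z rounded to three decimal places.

Sample proportions: p̂₁ = 32/66 = 0.48485 and p̂₂ = 347/520 = 0.66731.
Pooled p̂ = (32+347)/(66+520) = 379/586 = 0.64676.
Pooled SE = √[0.2284622·0.01707459] ≈ 0.062457.
z = (p̂₁ − p̂₂)/SE = (0.48485 − 0.66731)/0.062457 = -0.18246/0.062457 = -2.921.

z = -2.921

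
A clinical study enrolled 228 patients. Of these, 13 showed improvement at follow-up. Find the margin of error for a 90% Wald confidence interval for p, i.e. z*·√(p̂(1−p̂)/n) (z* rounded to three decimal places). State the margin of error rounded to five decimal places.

ME = 0.02526

The sample proportion is 13/228 = 0.05702.
SE = √(p̂(1−p̂)/n) = √(0.053767/228) = 0.015356.
For 90% confidence, z* = 1.645.
Margin of error = z*·SE = 1.645 × 0.015356 = 0.02526.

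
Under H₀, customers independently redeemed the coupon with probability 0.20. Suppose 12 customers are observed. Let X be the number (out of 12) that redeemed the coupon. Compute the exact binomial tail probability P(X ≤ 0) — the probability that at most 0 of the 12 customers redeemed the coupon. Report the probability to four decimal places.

P = 0.0687

X ~ Binomial(n=12, p=0.20).
P(X ≤ 0) = C(12,0)·0.20^0·0.80^12.
= 0.068719 = 0.0687.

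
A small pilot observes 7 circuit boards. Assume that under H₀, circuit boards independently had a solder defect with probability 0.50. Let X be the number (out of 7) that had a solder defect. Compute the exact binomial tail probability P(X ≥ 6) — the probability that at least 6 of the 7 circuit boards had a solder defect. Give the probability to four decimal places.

P = 0.0625

X ~ Binomial(n=7, p=0.50).
P(X ≥ 6) = C(7,6)·0.50^6·0.50^1 + C(7,7)·0.50^7·0.50^0.
= 0.054688 + 0.007812 = 0.0625.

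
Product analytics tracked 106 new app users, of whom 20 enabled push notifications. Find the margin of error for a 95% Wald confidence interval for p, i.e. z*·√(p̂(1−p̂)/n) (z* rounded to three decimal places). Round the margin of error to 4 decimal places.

p̂ = 20/106 = 0.18868.
Standard error of p̂: √(0.153079/106) = √0.001444145 = 0.038002.
For 95% confidence, z* = 1.960.
ME = 1.960·0.038002 = 0.0745.

ME = 0.0745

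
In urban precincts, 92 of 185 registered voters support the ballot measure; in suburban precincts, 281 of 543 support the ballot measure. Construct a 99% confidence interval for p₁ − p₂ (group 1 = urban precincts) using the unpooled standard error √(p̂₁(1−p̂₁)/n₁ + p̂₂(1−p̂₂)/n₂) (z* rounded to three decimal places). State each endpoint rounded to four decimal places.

(-0.1298, 0.0894)

p̂₁ = 0.49730, p̂₂ = 0.51750, so the observed difference is -0.02020.
SE = √(0.001351312 + 0.000459841) = √0.001811153 = 0.042558.
z* = 2.576 at the 99% level. Margin = 2.576·0.042558 = 0.10963.
So the interval runs from -0.1298 to 0.0894.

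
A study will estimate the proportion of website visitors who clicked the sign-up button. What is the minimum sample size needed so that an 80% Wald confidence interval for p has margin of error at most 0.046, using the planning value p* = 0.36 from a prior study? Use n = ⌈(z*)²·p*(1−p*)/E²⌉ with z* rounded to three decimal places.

z* = 1.282 at the 80% level.
p*(1−p*) = 0.2304.
(z*)²·p*(1−p*)/E² = 1.643524·0.2304/0.002116 = 178.955.
Rounding up, n = 179.

n = 179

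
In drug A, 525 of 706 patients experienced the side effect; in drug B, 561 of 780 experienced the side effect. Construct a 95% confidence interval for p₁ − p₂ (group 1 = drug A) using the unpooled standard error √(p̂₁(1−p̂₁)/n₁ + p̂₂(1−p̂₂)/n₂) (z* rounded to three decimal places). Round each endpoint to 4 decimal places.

p̂₁ = 0.74363, p̂₂ = 0.71923, so the observed difference is 0.02440.
Unpooled SE = √(p̂₁(1−p̂₁)/n₁ + p̂₂(1−p̂₂)/n₂) = √(0.000270037 + 0.000258895) = 0.022999.
z* = 1.960 at the 95% level. Margin = 1.960·0.022999 = 0.04508.
CI: 0.02440 ± 0.04508 = (-0.0207, 0.0695).

(-0.0207, 0.0695)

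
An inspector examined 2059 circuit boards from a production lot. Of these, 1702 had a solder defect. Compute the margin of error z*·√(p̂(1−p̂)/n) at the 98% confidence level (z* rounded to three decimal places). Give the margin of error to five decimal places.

p̂ = 1702/2059 = 0.82661.
Standard error of p̂: √(0.143323/2059) = √0.000069608 = 0.008343.
For 98% confidence, z* = 2.326.
ME = 2.326·0.008343 = 0.01941.

ME = 0.01941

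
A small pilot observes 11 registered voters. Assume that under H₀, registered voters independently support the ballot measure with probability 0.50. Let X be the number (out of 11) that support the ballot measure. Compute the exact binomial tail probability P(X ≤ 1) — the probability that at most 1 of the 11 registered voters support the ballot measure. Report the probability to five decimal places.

P = 0.00586

X ~ Binomial(n=11, p=0.50).
P(X ≤ 1) = C(11,0)·0.50^0·0.50^11 + C(11,1)·0.50^1·0.50^10.
= 0.000488 + 0.005371 = 0.00586.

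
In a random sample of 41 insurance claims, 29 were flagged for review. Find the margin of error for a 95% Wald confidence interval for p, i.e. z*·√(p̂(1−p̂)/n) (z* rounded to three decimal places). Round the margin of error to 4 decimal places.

Sample proportion p̂ = 29/41 = 0.70732.
SE = √(p̂(1−p̂)/n) = √(0.207020/41) = 0.071058.
The 95% critical value is z* = 1.960.
Margin of error = z*·SE = 1.960 × 0.071058 = 0.1393.

ME = 0.1393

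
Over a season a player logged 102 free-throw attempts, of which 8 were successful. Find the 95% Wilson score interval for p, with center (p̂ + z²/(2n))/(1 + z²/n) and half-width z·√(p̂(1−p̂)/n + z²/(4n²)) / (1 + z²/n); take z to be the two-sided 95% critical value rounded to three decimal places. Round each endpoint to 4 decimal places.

p̂ = 8/102 = 0.07843; z = 1.960, so z² = 3.841600.
Denominator 1 + z²/n = 1 + 3.841600/102 = 1.037663.
Center = (0.07843 + 0.018831)/1.037663 = 0.09373.
Radicand: p̂(1−p̂)/n + z²/(4n²) = 0.000708626 + 0.000092311 = 0.000800937.
Half-width = z·√(radicand)/denom = 1.960·0.028301/1.037663 = 0.05346.
CI: 0.09373 ± 0.05346 = (0.0403, 0.1472).

(0.0403, 0.1472)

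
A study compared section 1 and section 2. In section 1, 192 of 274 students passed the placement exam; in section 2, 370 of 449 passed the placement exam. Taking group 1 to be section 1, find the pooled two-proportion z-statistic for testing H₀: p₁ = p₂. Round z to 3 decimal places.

p̂₁ = 192/274 = 0.70073, p̂₂ = 370/449 = 0.82405.
Pooling: p̂ = 562/723 = 0.77732.
Pooled SE = √[0.1730954·0.00587681] ≈ 0.031894.
z = (p̂₁ − p̂₂)/SE = (0.70073 − 0.82405)/0.031894 = -0.12332/0.031894 = -3.867.

z = -3.867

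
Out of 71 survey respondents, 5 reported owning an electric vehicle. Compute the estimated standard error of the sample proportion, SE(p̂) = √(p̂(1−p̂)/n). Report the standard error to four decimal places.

The sample proportion is 5/71 = 0.07042.
p̂(1−p̂) = 0.065461.
Dividing by n and taking the root: √0.000921986 = 0.0304.

SE = 0.0304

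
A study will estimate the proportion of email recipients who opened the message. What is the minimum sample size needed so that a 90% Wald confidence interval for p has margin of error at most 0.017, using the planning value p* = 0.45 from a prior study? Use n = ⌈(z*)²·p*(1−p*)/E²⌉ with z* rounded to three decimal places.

For 90% confidence, z* = 1.645.
p*(1−p*) = 0.45·0.55 = 0.2475.
Required n before rounding: 2.706025 × 0.2475 / 0.017² = 2317.444.
Rounding up, n = 2318.

n = 2318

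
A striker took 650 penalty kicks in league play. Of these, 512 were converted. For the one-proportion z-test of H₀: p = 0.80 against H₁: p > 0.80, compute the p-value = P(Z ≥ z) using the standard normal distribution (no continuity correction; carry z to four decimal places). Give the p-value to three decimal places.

With x = 512 successes in n = 650, p̂ = 0.78769.
SE₀ = √(0.80·0.20/650) = 0.015689.
Test statistic (full precision, shown to 4 dp): z = (512/650 − 0.80)/SE₀ ≈ -0.7845.
p-value = P(Z ≥ z) with z = -0.7845 → 0.784.

p-value = 0.784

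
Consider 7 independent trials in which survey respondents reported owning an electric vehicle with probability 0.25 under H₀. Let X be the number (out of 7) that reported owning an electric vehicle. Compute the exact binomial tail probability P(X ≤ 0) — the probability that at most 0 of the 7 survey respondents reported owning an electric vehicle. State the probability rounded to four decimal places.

X is binomial with n = 7 and p = 0.25.
P(X ≤ 0) = C(7,0)·0.25^0·0.75^7.
= 0.133484 = 0.1335.

P = 0.1335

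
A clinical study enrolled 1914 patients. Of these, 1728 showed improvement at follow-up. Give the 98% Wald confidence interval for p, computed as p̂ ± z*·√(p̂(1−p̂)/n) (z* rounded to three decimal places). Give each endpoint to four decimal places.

(0.8871, 0.9186)

The sample proportion is 1728/1914 = 0.90282.
SE = √(p̂(1−p̂)/n) = √(0.087735/1914) = 0.006770.
For 98% confidence, z* = 2.326.
Margin = 2.326·0.006770 = 0.01575.
Interval: 0.90282 ± 0.01575 → (0.8871, 0.9186).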